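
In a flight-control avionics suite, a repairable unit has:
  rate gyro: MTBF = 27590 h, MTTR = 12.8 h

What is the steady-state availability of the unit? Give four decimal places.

0.9995

A(rate gyro) = MTBF/(MTBF+MTTR) = 27590/(27590+12.8) = 0.9995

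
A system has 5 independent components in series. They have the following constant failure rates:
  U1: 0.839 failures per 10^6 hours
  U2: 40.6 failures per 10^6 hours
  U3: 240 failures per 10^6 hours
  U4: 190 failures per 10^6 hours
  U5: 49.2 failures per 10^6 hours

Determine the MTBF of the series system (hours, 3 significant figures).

1920

Series of exponential components: λ_sys = Σ λ_i
λ_sys = 0.000000839 + 0.0000406 + 0.000240 + 0.000190 + 0.0000492 = 5.2064e-04 /h
MTBF = 1 / λ_sys = 1920 h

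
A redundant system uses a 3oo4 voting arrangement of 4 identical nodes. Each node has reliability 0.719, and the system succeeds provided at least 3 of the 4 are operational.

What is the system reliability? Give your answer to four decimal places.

R = Σ_{i=3}^{4} C(4,i) p^i (1−p)^{4−i} with p = 0.719
C(4,3)·0.719^3·0.281^1 = 0.417785
C(4,4)·0.719^4·0.281^0 = 0.267249
Sum = 0.6850

0.6850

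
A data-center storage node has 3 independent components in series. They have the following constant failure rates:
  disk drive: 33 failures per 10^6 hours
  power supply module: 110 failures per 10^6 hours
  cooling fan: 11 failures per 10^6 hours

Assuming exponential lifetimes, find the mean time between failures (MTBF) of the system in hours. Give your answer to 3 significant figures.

Series of exponential components: λ_sys = Σ λ_i
λ_sys = 0.000033 + 0.00011 + 0.000011 = 1.5400e-04 /h
MTBF = 1 / λ_sys = 6490 h

6490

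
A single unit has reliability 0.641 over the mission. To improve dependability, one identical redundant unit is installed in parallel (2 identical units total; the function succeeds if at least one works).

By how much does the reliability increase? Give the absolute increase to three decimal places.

R_before = 0.641
R_after = 1 − (1 − 0.641)^2 = 0.871
ΔR = 0.871 − 0.641 = 0.230

0.230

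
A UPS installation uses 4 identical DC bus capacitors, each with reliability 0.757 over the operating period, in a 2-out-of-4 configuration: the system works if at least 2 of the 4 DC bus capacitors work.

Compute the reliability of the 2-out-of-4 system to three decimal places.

0.953

R = Σ_{i=2}^{4} C(4,i) p^i (1−p)^{4−i} with p = 0.757
C(4,2)·0.757^2·0.243^2 = 0.20303
C(4,3)·0.757^3·0.243^1 = 0.42165
C(4,4)·0.757^4·0.243^0 = 0.32839
Sum = 0.953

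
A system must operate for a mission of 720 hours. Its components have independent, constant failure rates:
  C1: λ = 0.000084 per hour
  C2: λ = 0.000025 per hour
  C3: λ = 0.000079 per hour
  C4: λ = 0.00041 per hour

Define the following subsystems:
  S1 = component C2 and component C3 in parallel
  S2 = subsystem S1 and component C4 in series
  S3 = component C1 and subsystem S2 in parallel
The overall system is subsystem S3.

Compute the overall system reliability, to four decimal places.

R(C1) = exp(−0.000084 × 720) = 0.941313
R(C2) = exp(−0.000025 × 720) = 0.982161
R(C3) = exp(−0.000079 × 720) = 0.944707
R(C4) = exp(−0.00041 × 720) = 0.744383
Parallel (C2 and C3): 1 − (1 − 0.982161)(1 − 0.944707) = 0.999014
Series ([0.999014] and C4): 0.999014 × 0.744383 = 0.743649
Parallel (C1 and [0.743649]): 1 − (1 − 0.941313)(1 − 0.743649) = 0.9850

0.9850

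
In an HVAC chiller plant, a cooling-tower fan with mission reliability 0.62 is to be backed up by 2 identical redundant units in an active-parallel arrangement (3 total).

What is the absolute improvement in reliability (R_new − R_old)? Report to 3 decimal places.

0.325

R_before = 0.62
R_after = 1 − (1 − 0.62)^3 = 0.945
ΔR = 0.945 − 0.62 = 0.325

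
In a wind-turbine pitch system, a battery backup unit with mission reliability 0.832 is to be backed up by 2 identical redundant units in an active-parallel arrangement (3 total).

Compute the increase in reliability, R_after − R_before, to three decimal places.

0.163

R_before = 0.832
R_after = 1 − (1 − 0.832)^3 = 0.995
ΔR = 0.995 − 0.832 = 0.163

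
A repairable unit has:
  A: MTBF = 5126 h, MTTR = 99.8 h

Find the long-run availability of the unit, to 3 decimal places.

A(A) = MTBF/(MTBF+MTTR) = 5126/(5126+99.8) = 0.981

0.981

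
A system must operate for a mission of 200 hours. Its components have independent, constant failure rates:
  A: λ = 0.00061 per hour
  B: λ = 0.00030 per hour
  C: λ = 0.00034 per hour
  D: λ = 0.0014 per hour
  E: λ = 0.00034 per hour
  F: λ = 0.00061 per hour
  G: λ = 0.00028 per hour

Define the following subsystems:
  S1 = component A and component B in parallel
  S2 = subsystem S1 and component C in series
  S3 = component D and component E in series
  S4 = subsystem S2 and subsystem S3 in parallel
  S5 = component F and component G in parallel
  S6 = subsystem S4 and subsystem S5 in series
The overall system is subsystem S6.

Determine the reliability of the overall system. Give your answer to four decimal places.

R(A) = exp(−0.00061 × 200) = 0.885148
R(B) = exp(−0.00030 × 200) = 0.941765
R(C) = exp(−0.00034 × 200) = 0.934260
R(D) = exp(−0.0014 × 200) = 0.755784
R(E) = exp(−0.00034 × 200) = 0.934260
R(F) = exp(−0.00061 × 200) = 0.885148
R(G) = exp(−0.00028 × 200) = 0.945539
Parallel (A and B): 1 − (1 − 0.885148)(1 − 0.941765) = 0.993312
Series ([0.993312] and C): 0.993312 × 0.934260 = 0.928012
Series (D and E): 0.755784 × 0.934260 = 0.706099
Parallel ([0.928012] and [0.706099]): 1 − (1 − 0.928012)(1 − 0.706099) = 0.978843
Parallel (F and G): 1 − (1 − 0.885148)(1 − 0.945539) = 0.993745
Series ([0.978843] and [0.993745]): 0.978843 × 0.993745 = 0.9727

0.9727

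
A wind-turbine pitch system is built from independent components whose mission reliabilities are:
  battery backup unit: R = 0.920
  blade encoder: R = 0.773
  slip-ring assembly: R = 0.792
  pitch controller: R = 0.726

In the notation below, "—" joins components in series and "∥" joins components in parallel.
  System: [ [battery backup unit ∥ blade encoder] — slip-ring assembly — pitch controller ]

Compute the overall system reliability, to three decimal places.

Parallel (battery backup unit and blade encoder): 1 − (1 − 0.92000)(1 − 0.77300) = 0.98184
Series ([0.98184], slip-ring assembly, and pitch controller): 0.98184 × 0.79200 × 0.72600 = 0.565

0.565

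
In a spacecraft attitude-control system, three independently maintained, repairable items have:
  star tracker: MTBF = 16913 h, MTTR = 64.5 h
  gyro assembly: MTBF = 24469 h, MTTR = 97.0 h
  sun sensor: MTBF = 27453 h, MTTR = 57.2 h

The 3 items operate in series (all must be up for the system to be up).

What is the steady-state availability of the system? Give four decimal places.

0.9902

A(star tracker) = MTBF/(MTBF+MTTR) = 16913/(16913+64.5) = 0.996201
A(gyro assembly) = MTBF/(MTBF+MTTR) = 24469/(24469+97.0) = 0.996051
A(sun sensor) = MTBF/(MTBF+MTTR) = 27453/(27453+57.2) = 0.997921
Series availability: 0.996201 × 0.996051 × 0.997921 = 0.9902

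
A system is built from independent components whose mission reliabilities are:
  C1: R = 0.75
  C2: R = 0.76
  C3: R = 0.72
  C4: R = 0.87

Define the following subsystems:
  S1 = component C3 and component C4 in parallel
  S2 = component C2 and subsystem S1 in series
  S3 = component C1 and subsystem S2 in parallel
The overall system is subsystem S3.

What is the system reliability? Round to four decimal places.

Parallel (C3 and C4): 1 − (1 − 0.720000)(1 − 0.870000) = 0.963600
Series (C2 and [0.963600]): 0.760000 × 0.963600 = 0.732336
Parallel (C1 and [0.732336]): 1 − (1 − 0.750000)(1 − 0.732336) = 0.9331

0.9331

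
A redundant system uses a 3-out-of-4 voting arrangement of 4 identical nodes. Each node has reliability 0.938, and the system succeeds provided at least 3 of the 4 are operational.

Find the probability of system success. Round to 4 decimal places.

0.9788

R = Σ_{i=3}^{4} C(4,i) p^i (1−p)^{4−i} with p = 0.938
C(4,3)·0.938^3·0.062^1 = 0.204673
C(4,4)·0.938^4·0.062^0 = 0.774125
Sum = 0.9788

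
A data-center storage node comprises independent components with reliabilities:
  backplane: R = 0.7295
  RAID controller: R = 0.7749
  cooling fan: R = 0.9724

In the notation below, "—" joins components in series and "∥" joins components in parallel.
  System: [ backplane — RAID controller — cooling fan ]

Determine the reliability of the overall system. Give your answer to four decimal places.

0.5497

Series (backplane, RAID controller, and cooling fan): 0.729500 × 0.774900 × 0.972400 = 0.5497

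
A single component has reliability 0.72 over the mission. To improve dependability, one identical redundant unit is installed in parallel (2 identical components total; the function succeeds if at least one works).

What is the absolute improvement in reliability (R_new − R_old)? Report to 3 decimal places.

0.202

R_before = 0.72
R_after = 1 − (1 − 0.72)^2 = 0.922
ΔR = 0.922 − 0.72 = 0.202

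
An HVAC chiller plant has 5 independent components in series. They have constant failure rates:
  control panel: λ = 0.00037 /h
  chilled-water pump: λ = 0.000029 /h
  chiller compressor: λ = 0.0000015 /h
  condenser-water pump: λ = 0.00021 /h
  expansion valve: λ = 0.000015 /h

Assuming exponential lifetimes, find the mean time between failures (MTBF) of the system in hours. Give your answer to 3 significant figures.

1600

Series of exponential components: λ_sys = Σ λ_i
λ_sys = 0.00037 + 0.000029 + 0.0000015 + 0.00021 + 0.000015 = 6.2550e-04 /h
MTBF = 1 / λ_sys = 1600 h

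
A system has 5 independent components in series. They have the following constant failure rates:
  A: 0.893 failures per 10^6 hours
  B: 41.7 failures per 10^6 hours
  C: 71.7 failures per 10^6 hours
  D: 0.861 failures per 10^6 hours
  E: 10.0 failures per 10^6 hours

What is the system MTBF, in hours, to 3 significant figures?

7990

Series of exponential components: λ_sys = Σ λ_i
λ_sys = 0.000000893 + 0.0000417 + 0.0000717 + 0.000000861 + 0.0000100 = 1.2515e-04 /h
MTBF = 1 / λ_sys = 7990 h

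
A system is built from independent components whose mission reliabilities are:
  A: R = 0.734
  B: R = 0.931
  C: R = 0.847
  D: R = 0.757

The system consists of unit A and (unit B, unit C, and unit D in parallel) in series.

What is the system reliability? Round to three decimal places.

Parallel (B, C, and D): 1 − (1 − 0.93100)(1 − 0.84700)(1 − 0.75700) = 0.99743
Series (A and [0.99743]): 0.73400 × 0.99743 = 0.732

0.732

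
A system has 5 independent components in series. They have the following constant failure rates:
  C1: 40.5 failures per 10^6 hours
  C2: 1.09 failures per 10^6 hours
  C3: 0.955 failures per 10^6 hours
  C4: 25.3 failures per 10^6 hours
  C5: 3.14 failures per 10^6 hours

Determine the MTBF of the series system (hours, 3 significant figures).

14100

Series of exponential components: λ_sys = Σ λ_i
λ_sys = 0.0000405 + 0.00000109 + 0.000000955 + 0.0000253 + 0.00000314 = 7.0985e-05 /h
MTBF = 1 / λ_sys = 14100 h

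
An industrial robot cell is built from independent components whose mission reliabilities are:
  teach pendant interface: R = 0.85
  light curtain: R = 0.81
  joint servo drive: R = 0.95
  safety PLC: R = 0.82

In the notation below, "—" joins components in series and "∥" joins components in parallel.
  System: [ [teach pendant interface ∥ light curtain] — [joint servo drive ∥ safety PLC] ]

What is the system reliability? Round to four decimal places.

0.9628

Parallel (teach pendant interface and light curtain): 1 − (1 − 0.850000)(1 − 0.810000) = 0.971500
Parallel (joint servo drive and safety PLC): 1 − (1 − 0.950000)(1 − 0.820000) = 0.991000
Series ([0.971500] and [0.991000]): 0.971500 × 0.991000 = 0.9628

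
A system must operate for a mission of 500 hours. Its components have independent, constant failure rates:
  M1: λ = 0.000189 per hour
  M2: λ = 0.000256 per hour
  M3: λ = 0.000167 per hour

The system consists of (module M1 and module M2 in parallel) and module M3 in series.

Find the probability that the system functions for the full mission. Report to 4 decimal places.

0.9099

R(M1) = exp(−0.000189 × 500) = 0.909828
R(M2) = exp(−0.000256 × 500) = 0.879853
R(M3) = exp(−0.000167 × 500) = 0.919891
Parallel (M1 and M2): 1 − (1 − 0.909828)(1 − 0.879853) = 0.989166
Series ([0.989166] and M3): 0.989166 × 0.919891 = 0.9099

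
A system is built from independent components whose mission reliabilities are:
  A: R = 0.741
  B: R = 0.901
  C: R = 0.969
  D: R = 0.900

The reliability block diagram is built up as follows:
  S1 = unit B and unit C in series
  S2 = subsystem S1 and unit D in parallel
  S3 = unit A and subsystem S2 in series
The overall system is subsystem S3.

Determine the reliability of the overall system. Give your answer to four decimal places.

0.7316

Series (B and C): 0.901000 × 0.969000 = 0.873069
Parallel ([0.873069] and D): 1 − (1 − 0.873069)(1 − 0.900000) = 0.987307
Series (A and [0.987307]): 0.741000 × 0.987307 = 0.7316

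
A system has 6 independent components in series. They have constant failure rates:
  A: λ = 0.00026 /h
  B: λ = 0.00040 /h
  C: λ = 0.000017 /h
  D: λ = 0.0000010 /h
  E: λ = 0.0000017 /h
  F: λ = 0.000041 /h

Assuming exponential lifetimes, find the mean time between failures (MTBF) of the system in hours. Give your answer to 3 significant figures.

Series of exponential components: λ_sys = Σ λ_i
λ_sys = 0.00026 + 0.00040 + 0.000017 + 0.0000010 + 0.0000017 + 0.000041 = 7.2070e-04 /h
MTBF = 1 / λ_sys = 1390 h

1390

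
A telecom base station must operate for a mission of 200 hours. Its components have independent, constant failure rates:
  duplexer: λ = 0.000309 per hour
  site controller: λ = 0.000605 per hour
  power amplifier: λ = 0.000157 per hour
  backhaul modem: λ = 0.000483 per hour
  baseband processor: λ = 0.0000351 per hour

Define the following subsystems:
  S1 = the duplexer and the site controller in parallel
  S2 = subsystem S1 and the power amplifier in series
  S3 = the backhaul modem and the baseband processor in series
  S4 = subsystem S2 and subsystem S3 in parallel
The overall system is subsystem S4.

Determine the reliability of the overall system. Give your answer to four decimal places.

R(duplexer) = exp(−0.000309 × 200) = 0.940071
R(site controller) = exp(−0.000605 × 200) = 0.886034
R(power amplifier) = exp(−0.000157 × 200) = 0.969088
R(backhaul modem) = exp(−0.000483 × 200) = 0.907919
R(baseband processor) = exp(−0.0000351 × 200) = 0.993005
Parallel (duplexer and site controller): 1 − (1 − 0.940071)(1 − 0.886034) = 0.993170
Series ([0.993170] and power amplifier): 0.993170 × 0.969088 = 0.962469
Series (backhaul modem and baseband processor): 0.907919 × 0.993005 = 0.901568
Parallel ([0.962469] and [0.901568]): 1 − (1 − 0.962469)(1 − 0.901568) = 0.9963

0.9963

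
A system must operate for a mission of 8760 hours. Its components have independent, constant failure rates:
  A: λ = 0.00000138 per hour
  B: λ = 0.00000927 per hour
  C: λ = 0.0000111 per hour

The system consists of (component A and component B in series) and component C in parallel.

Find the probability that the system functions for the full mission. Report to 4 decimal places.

0.9917

R(A) = exp(−0.00000138 × 8760) = 0.987984
R(B) = exp(−0.00000927 × 8760) = 0.922004
R(C) = exp(−0.0000111 × 8760) = 0.907342
Series (A and B): 0.987984 × 0.922004 = 0.910925
Parallel ([0.910925] and C): 1 − (1 − 0.910925)(1 − 0.907342) = 0.9917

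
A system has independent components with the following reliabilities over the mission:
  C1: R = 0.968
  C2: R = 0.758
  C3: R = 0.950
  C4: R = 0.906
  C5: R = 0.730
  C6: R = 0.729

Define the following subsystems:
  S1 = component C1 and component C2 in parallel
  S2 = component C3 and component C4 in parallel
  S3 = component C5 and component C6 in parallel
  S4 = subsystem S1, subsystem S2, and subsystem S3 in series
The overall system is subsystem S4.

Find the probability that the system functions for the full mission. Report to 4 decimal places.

0.9153

Parallel (C1 and C2): 1 − (1 − 0.968000)(1 − 0.758000) = 0.992256
Parallel (C3 and C4): 1 − (1 − 0.950000)(1 − 0.906000) = 0.995300
Parallel (C5 and C6): 1 − (1 − 0.730000)(1 − 0.729000) = 0.926830
Series ([0.992256], [0.995300], and [0.926830]): 0.992256 × 0.995300 × 0.926830 = 0.9153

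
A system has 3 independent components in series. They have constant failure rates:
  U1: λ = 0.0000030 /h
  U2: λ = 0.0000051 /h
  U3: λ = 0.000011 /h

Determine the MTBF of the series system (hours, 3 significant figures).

Series of exponential components: λ_sys = Σ λ_i
λ_sys = 0.0000030 + 0.0000051 + 0.000011 = 1.9100e-05 /h
MTBF = 1 / λ_sys = 52400 h

52400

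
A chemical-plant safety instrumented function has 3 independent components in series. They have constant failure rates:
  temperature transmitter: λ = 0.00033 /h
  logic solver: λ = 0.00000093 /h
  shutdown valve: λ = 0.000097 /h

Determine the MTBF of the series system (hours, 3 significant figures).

Series of exponential components: λ_sys = Σ λ_i
λ_sys = 0.00033 + 0.00000093 + 0.000097 = 4.2793e-04 /h
MTBF = 1 / λ_sys = 2340 h

2340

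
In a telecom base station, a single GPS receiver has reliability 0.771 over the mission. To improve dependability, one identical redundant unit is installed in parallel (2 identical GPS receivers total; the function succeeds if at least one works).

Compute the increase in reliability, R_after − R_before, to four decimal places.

0.1766

R_before = 0.771
R_after = 1 − (1 − 0.771)^2 = 0.9476
ΔR = 0.9476 − 0.771 = 0.1766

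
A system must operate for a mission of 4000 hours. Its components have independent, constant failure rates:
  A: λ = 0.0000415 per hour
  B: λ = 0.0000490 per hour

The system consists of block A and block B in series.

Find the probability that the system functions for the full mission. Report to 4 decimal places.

R(A) = exp(−0.0000415 × 4000) = 0.847046
R(B) = exp(−0.0000490 × 4000) = 0.822012
Series (A and B): 0.847046 × 0.822012 = 0.6963

0.6963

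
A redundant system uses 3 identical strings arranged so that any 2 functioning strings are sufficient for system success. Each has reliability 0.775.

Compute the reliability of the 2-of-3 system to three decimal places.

R = Σ_{i=2}^{3} C(3,i) p^i (1−p)^{3−i} with p = 0.775
C(3,2)·0.775^2·0.225^1 = 0.40542
C(3,3)·0.775^3·0.225^0 = 0.46548
Sum = 0.871

0.871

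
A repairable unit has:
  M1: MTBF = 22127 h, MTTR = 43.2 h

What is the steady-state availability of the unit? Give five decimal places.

0.99805

A(M1) = MTBF/(MTBF+MTTR) = 22127/(22127+43.2) = 0.99805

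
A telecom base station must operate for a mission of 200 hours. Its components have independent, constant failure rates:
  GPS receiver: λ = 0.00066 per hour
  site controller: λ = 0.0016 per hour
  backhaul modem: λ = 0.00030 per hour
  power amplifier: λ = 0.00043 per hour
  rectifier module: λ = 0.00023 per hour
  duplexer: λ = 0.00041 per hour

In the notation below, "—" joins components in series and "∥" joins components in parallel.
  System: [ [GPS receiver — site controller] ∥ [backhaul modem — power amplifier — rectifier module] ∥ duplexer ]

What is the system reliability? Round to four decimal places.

R(GPS receiver) = exp(−0.00066 × 200) = 0.876341
R(site controller) = exp(−0.0016 × 200) = 0.726149
R(backhaul modem) = exp(−0.00030 × 200) = 0.941765
R(power amplifier) = exp(−0.00043 × 200) = 0.917594
R(rectifier module) = exp(−0.00023 × 200) = 0.955042
R(duplexer) = exp(−0.00041 × 200) = 0.921272
Series (GPS receiver and site controller): 0.876341 × 0.726149 = 0.636354
Series (backhaul modem, power amplifier, and rectifier module): 0.941765 × 0.917594 × 0.955042 = 0.825307
Parallel ([0.636354], [0.825307], and duplexer): 1 − (1 − 0.636354)(1 − 0.825307)(1 − 0.921272) = 0.9950

0.9950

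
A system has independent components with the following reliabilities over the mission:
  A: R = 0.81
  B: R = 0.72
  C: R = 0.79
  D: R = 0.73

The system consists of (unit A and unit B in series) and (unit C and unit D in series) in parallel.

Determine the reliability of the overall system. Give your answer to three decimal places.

0.824

Series (A and B): 0.81000 × 0.72000 = 0.58320
Series (C and D): 0.79000 × 0.73000 = 0.57670
Parallel ([0.58320] and [0.57670]): 1 − (1 − 0.58320)(1 − 0.57670) = 0.824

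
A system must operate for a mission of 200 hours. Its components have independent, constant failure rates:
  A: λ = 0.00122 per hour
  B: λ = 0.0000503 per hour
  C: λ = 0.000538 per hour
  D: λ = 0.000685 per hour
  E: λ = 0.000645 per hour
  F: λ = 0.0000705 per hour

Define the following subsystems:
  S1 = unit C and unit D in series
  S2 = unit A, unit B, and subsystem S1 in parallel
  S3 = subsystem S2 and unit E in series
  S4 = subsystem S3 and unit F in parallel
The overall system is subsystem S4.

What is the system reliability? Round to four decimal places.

0.9983

R(A) = exp(−0.00122 × 200) = 0.783488
R(B) = exp(−0.0000503 × 200) = 0.989990
R(C) = exp(−0.000538 × 200) = 0.897987
R(D) = exp(−0.000685 × 200) = 0.871970
R(E) = exp(−0.000645 × 200) = 0.878974
R(F) = exp(−0.0000705 × 200) = 0.985999
Series (C and D): 0.897987 × 0.871970 = 0.783018
Parallel (A, B, and [0.783018]): 1 − (1 − 0.783488)(1 − 0.989990)(1 − 0.783018) = 0.999530
Series ([0.999530] and E): 0.999530 × 0.878974 = 0.878561
Parallel ([0.878561] and F): 1 − (1 − 0.878561)(1 − 0.985999) = 0.9983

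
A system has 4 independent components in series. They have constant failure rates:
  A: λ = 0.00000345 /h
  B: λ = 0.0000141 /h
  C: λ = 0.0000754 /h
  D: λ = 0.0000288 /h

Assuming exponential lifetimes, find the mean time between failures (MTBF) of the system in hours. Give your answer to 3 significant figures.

Series of exponential components: λ_sys = Σ λ_i
λ_sys = 0.00000345 + 0.0000141 + 0.0000754 + 0.0000288 = 1.2175e-04 /h
MTBF = 1 / λ_sys = 8210 h

8210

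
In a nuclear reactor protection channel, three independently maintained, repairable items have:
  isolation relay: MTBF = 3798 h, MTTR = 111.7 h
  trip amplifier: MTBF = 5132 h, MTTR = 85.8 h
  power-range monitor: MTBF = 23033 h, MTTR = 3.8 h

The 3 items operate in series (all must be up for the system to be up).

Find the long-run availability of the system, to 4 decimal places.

0.9553

A(isolation relay) = MTBF/(MTBF+MTTR) = 3798/(3798+111.7) = 0.971430
A(trip amplifier) = MTBF/(MTBF+MTTR) = 5132/(5132+85.8) = 0.983556
A(power-range monitor) = MTBF/(MTBF+MTTR) = 23033/(23033+3.8) = 0.999835
Series availability: 0.971430 × 0.983556 × 0.999835 = 0.9553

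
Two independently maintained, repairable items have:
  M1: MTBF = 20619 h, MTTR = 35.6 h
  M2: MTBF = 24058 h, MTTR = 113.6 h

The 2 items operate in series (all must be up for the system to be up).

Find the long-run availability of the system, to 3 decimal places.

A(M1) = MTBF/(MTBF+MTTR) = 20619/(20619+35.6) = 0.998276
A(M2) = MTBF/(MTBF+MTTR) = 24058/(24058+113.6) = 0.995300
Series availability: 0.998276 × 0.995300 = 0.994

0.994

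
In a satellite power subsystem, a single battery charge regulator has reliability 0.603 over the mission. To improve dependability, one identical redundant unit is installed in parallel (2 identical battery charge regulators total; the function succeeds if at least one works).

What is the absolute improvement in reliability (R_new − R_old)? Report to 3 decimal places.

R_before = 0.603
R_after = 1 − (1 − 0.603)^2 = 0.842
ΔR = 0.842 − 0.603 = 0.239

0.239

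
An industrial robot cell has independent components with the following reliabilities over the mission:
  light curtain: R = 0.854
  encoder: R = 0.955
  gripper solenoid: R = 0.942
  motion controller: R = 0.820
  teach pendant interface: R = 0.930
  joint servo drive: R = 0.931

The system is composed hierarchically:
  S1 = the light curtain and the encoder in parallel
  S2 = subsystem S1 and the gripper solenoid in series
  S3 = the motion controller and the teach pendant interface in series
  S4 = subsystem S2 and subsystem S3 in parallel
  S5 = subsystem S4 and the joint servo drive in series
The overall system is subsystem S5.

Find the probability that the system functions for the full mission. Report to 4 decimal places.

0.9168

Parallel (light curtain and encoder): 1 − (1 − 0.854000)(1 − 0.955000) = 0.993430
Series ([0.993430] and gripper solenoid): 0.993430 × 0.942000 = 0.935811
Series (motion controller and teach pendant interface): 0.820000 × 0.930000 = 0.762600
Parallel ([0.935811] and [0.762600]): 1 − (1 − 0.935811)(1 − 0.762600) = 0.984762
Series ([0.984762] and joint servo drive): 0.984762 × 0.931000 = 0.9168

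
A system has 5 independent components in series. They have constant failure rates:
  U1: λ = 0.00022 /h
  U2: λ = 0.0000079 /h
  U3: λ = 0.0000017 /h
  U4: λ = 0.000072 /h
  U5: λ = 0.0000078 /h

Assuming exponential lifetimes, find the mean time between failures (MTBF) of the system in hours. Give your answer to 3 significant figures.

3230

Series of exponential components: λ_sys = Σ λ_i
λ_sys = 0.00022 + 0.0000079 + 0.0000017 + 0.000072 + 0.0000078 = 3.0940e-04 /h
MTBF = 1 / λ_sys = 3230 h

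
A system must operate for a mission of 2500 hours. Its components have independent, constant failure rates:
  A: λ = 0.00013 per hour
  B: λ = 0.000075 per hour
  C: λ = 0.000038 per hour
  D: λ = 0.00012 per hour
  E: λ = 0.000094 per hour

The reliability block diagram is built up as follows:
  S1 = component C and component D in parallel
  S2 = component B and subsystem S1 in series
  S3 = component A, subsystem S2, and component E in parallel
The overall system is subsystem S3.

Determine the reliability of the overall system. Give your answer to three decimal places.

0.989

R(A) = exp(−0.00013 × 2500) = 0.72253
R(B) = exp(−0.000075 × 2500) = 0.82903
R(C) = exp(−0.000038 × 2500) = 0.90937
R(D) = exp(−0.00012 × 2500) = 0.74082
R(E) = exp(−0.000094 × 2500) = 0.79057
Parallel (C and D): 1 − (1 − 0.90937)(1 − 0.74082) = 0.97651
Series (B and [0.97651]): 0.82903 × 0.97651 = 0.80956
Parallel (A, [0.80956], and E): 1 − (1 − 0.72253)(1 − 0.80956)(1 − 0.79057) = 0.989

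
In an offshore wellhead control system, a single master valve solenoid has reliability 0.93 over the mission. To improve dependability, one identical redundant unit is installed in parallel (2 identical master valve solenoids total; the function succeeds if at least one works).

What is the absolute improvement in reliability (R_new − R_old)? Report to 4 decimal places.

0.0651

R_before = 0.93
R_after = 1 − (1 − 0.93)^2 = 0.9951
ΔR = 0.9951 − 0.93 = 0.0651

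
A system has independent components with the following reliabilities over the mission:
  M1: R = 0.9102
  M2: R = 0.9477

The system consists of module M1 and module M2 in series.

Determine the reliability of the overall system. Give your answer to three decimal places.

Series (M1 and M2): 0.91020 × 0.94770 = 0.863

0.863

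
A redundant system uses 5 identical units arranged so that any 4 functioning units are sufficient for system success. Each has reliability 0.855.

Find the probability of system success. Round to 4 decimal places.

0.8443

R = Σ_{i=4}^{5} C(5,i) p^i (1−p)^{5−i} with p = 0.855
C(5,4)·0.855^4·0.145^1 = 0.387438
C(5,5)·0.855^5·0.145^0 = 0.456910
Sum = 0.8443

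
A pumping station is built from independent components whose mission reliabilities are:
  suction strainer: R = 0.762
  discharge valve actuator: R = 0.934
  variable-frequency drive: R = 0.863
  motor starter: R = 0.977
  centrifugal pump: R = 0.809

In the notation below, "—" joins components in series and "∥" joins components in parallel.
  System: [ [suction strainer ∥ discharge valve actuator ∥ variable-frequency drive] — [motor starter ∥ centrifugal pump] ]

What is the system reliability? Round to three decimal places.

0.993

Parallel (suction strainer, discharge valve actuator, and variable-frequency drive): 1 − (1 − 0.76200)(1 − 0.93400)(1 − 0.86300) = 0.99785
Parallel (motor starter and centrifugal pump): 1 − (1 − 0.97700)(1 − 0.80900) = 0.99561
Series ([0.99785] and [0.99561]): 0.99785 × 0.99561 = 0.993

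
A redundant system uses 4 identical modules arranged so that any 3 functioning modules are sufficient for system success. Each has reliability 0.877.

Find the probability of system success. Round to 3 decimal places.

0.923

R = Σ_{i=3}^{4} C(4,i) p^i (1−p)^{4−i} with p = 0.877
C(4,3)·0.877^3·0.123^1 = 0.33187
C(4,4)·0.877^4·0.123^0 = 0.59156
Sum = 0.923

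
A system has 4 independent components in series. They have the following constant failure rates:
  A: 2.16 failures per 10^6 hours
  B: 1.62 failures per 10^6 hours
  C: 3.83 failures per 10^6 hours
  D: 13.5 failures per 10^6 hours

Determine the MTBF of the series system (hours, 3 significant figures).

47400

Series of exponential components: λ_sys = Σ λ_i
λ_sys = 0.00000216 + 0.00000162 + 0.00000383 + 0.0000135 = 2.1110e-05 /h
MTBF = 1 / λ_sys = 47400 h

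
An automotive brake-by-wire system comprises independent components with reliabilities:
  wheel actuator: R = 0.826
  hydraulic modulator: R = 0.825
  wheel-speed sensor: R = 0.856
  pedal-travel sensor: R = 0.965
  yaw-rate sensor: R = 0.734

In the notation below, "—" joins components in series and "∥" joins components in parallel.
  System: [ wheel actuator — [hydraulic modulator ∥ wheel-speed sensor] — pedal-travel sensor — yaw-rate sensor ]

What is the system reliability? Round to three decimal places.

Parallel (hydraulic modulator and wheel-speed sensor): 1 − (1 − 0.82500)(1 − 0.85600) = 0.97480
Series (wheel actuator, [0.97480], pedal-travel sensor, and yaw-rate sensor): 0.82600 × 0.97480 × 0.96500 × 0.73400 = 0.570

0.570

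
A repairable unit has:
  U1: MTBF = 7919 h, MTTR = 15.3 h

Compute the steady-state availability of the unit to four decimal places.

A(U1) = MTBF/(MTBF+MTTR) = 7919/(7919+15.3) = 0.9981

0.9981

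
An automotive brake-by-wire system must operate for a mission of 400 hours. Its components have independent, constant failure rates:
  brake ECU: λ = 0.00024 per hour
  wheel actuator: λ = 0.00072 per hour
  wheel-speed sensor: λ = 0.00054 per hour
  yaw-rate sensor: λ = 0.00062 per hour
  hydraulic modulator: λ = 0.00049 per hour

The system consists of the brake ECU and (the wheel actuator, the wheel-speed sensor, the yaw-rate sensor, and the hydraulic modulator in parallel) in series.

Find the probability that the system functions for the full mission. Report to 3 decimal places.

0.907

R(brake ECU) = exp(−0.00024 × 400) = 0.90846
R(wheel actuator) = exp(−0.00072 × 400) = 0.74976
R(wheel-speed sensor) = exp(−0.00054 × 400) = 0.80574
R(yaw-rate sensor) = exp(−0.00062 × 400) = 0.78036
R(hydraulic modulator) = exp(−0.00049 × 400) = 0.82201
Parallel (wheel actuator, wheel-speed sensor, yaw-rate sensor, and hydraulic modulator): 1 − (1 − 0.74976)(1 − 0.80574)(1 − 0.78036)(1 − 0.82201) = 0.99810
Series (brake ECU and [0.99810]): 0.90846 × 0.99810 = 0.907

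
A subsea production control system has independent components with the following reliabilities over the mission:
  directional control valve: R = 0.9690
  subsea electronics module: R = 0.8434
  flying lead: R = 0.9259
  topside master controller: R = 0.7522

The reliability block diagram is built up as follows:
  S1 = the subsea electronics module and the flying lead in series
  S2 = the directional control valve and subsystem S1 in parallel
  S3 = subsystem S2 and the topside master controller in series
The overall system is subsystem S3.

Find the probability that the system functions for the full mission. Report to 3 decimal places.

0.747

Series (subsea electronics module and flying lead): 0.84340 × 0.92590 = 0.78090
Parallel (directional control valve and [0.78090]): 1 − (1 − 0.96900)(1 − 0.78090) = 0.99321
Series ([0.99321] and topside master controller): 0.99321 × 0.75220 = 0.747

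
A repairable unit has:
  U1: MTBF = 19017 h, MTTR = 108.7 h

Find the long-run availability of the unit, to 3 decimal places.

A(U1) = MTBF/(MTBF+MTTR) = 19017/(19017+108.7) = 0.994

0.994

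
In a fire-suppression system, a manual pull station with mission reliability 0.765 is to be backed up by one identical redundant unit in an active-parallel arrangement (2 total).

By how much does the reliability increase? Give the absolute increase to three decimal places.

R_before = 0.765
R_after = 1 − (1 − 0.765)^2 = 0.945
ΔR = 0.945 − 0.765 = 0.180

0.180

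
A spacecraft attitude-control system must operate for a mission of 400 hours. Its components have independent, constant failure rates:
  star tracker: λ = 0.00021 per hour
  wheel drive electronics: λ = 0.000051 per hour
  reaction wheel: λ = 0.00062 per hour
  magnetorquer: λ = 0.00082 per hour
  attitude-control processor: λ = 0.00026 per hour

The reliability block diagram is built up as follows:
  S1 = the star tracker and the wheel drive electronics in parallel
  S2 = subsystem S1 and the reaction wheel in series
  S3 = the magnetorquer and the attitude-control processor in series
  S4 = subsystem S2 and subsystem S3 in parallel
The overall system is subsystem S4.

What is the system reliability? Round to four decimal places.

0.9225

R(star tracker) = exp(−0.00021 × 400) = 0.919431
R(wheel drive electronics) = exp(−0.000051 × 400) = 0.979807
R(reaction wheel) = exp(−0.00062 × 400) = 0.780360
R(magnetorquer) = exp(−0.00082 × 400) = 0.720363
R(attitude-control processor) = exp(−0.00026 × 400) = 0.901225
Parallel (star tracker and wheel drive electronics): 1 − (1 − 0.919431)(1 − 0.979807) = 0.998373
Series ([0.998373] and reaction wheel): 0.998373 × 0.780360 = 0.779090
Series (magnetorquer and attitude-control processor): 0.720363 × 0.901225 = 0.649209
Parallel ([0.779090] and [0.649209]): 1 − (1 − 0.779090)(1 − 0.649209) = 0.9225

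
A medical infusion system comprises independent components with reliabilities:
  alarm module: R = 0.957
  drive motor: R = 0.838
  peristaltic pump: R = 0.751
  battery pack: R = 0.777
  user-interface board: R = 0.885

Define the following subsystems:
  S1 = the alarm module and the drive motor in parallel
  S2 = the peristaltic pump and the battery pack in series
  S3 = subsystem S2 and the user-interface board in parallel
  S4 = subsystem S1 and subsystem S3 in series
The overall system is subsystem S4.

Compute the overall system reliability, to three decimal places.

0.945

Parallel (alarm module and drive motor): 1 − (1 − 0.95700)(1 − 0.83800) = 0.99303
Series (peristaltic pump and battery pack): 0.75100 × 0.77700 = 0.58353
Parallel ([0.58353] and user-interface board): 1 − (1 − 0.58353)(1 − 0.88500) = 0.95211
Series ([0.99303] and [0.95211]): 0.99303 × 0.95211 = 0.945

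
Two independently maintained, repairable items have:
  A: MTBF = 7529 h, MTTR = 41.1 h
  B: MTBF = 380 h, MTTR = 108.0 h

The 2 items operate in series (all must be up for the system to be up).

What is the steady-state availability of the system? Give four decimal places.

A(A) = MTBF/(MTBF+MTTR) = 7529/(7529+41.1) = 0.994571
A(B) = MTBF/(MTBF+MTTR) = 380/(380+108.0) = 0.778689
Series availability: 0.994571 × 0.778689 = 0.7745

0.7745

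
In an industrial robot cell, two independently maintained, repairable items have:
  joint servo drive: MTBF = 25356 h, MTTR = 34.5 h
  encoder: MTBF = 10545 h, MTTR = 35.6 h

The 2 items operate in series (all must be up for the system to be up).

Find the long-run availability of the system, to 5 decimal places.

A(joint servo drive) = MTBF/(MTBF+MTTR) = 25356/(25356+34.5) = 0.998641
A(encoder) = MTBF/(MTBF+MTTR) = 10545/(10545+35.6) = 0.996635
Series availability: 0.998641 × 0.996635 = 0.99528

0.99528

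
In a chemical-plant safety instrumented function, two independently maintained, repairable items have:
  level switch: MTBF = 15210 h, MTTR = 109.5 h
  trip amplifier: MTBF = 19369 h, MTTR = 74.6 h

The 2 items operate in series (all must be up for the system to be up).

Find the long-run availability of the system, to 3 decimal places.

A(level switch) = MTBF/(MTBF+MTTR) = 15210/(15210+109.5) = 0.992852
A(trip amplifier) = MTBF/(MTBF+MTTR) = 19369/(19369+74.6) = 0.996163
Series availability: 0.992852 × 0.996163 = 0.989

0.989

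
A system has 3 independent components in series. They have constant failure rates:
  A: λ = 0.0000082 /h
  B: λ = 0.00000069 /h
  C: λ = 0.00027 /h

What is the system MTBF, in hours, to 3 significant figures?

3590

Series of exponential components: λ_sys = Σ λ_i
λ_sys = 0.0000082 + 0.00000069 + 0.00027 = 2.7889e-04 /h
MTBF = 1 / λ_sys = 3590 h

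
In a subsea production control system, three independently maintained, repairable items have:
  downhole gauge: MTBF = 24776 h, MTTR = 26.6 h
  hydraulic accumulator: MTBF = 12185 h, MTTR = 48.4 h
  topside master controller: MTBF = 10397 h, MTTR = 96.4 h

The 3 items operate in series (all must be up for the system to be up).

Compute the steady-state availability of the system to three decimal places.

A(downhole gauge) = MTBF/(MTBF+MTTR) = 24776/(24776+26.6) = 0.998928
A(hydraulic accumulator) = MTBF/(MTBF+MTTR) = 12185/(12185+48.4) = 0.996044
A(topside master controller) = MTBF/(MTBF+MTTR) = 10397/(10397+96.4) = 0.990813
Series availability: 0.998928 × 0.996044 × 0.990813 = 0.986

0.986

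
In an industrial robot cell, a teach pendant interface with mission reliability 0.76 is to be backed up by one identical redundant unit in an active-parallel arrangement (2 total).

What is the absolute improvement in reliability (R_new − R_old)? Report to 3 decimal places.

0.182

R_before = 0.76
R_after = 1 − (1 − 0.76)^2 = 0.942
ΔR = 0.942 − 0.76 = 0.182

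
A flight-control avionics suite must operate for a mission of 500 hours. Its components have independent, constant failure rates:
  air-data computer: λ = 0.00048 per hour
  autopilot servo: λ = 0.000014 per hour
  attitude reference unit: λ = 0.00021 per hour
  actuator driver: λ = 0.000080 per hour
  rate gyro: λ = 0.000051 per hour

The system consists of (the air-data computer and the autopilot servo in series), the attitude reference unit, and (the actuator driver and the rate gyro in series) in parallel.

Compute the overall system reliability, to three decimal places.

R(air-data computer) = exp(−0.00048 × 500) = 0.78663
R(autopilot servo) = exp(−0.000014 × 500) = 0.99302
R(attitude reference unit) = exp(−0.00021 × 500) = 0.90032
R(actuator driver) = exp(−0.000080 × 500) = 0.96079
R(rate gyro) = exp(−0.000051 × 500) = 0.97482
Series (air-data computer and autopilot servo): 0.78663 × 0.99302 = 0.78114
Series (actuator driver and rate gyro): 0.96079 × 0.97482 = 0.93660
Parallel ([0.78114], attitude reference unit, and [0.93660]): 1 − (1 − 0.78114)(1 − 0.90032)(1 − 0.93660) = 0.999

0.999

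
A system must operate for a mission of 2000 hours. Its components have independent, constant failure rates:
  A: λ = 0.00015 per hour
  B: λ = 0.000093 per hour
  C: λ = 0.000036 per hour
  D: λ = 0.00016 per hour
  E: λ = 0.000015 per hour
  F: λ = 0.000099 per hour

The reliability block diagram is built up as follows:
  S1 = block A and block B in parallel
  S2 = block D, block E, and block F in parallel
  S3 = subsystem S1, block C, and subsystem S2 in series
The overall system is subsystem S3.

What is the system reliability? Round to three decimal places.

R(A) = exp(−0.00015 × 2000) = 0.74082
R(B) = exp(−0.000093 × 2000) = 0.83027
R(C) = exp(−0.000036 × 2000) = 0.93053
R(D) = exp(−0.00016 × 2000) = 0.72615
R(E) = exp(−0.000015 × 2000) = 0.97045
R(F) = exp(−0.000099 × 2000) = 0.82037
Parallel (A and B): 1 − (1 − 0.74082)(1 − 0.83027) = 0.95601
Parallel (D, E, and F): 1 − (1 − 0.72615)(1 − 0.97045)(1 − 0.82037) = 0.99855
Series ([0.95601], C, and [0.99855]): 0.95601 × 0.93053 × 0.99855 = 0.888

0.888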